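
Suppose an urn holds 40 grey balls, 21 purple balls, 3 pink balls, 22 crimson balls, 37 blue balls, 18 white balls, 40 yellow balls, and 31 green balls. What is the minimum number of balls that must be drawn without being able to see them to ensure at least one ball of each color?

The hardest color to obtain is pink: we could draw every other ball first — 212 − 3 = 209 balls — without a single pink one.
The next draw must be pink, so 209 + 1 = 210.

210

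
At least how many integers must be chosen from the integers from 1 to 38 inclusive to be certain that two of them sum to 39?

Partition {1, …, 38} into 19 pairs: {1,38}, {2,37}, …, {19,20}.
Choosing 19 integers — say the integers 1 through 19 — takes one from each pair and avoids the property.
Choosing 20 forces two into the same pair by pigeonhole, and those sum to 39. So 20.

20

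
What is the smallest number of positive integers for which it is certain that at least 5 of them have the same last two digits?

There are 100 possible two-digit endings acting as pigeonholes.
With 100 × 4 = 400 positive integers we could place exactly 4 in each, with no class reaching 5.
One more forces some class to hold 5, so 400 + 1 = 401.

401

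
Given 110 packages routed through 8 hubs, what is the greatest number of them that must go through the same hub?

If each of the 8 hubs held at most 13, the total would be at most 8 × 13 = 104 < 110, a contradiction.
So at least one holds ⌈110/8⌉ = 14.

14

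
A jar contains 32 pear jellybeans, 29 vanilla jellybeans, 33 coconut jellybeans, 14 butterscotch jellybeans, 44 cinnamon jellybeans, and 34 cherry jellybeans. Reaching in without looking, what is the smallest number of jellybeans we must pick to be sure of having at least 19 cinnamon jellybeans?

161

The worst case draws every non-cinnamon jellybean first: 32 + 29 + 33 + 14 + 34 = 142.
The next 19 draws are then forced to be cinnamon, giving 142 + 19 = 161.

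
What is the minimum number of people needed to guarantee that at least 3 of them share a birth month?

There are 12 months of the year acting as pigeonholes.
With 12 × 2 = 24 people we could place exactly 2 in each, with no class reaching 3.
One more forces some class to hold 3, so 24 + 1 = 25.

25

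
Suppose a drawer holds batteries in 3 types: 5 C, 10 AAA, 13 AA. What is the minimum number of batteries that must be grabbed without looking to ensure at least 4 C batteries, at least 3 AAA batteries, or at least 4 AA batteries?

9

The worst case stops just short of every target: 3 C, 2 AAA, 3 AA — 3 + 2 + 3 = 8 batteries.
One more battery must push some type to its target, so 8 + 1 = 9.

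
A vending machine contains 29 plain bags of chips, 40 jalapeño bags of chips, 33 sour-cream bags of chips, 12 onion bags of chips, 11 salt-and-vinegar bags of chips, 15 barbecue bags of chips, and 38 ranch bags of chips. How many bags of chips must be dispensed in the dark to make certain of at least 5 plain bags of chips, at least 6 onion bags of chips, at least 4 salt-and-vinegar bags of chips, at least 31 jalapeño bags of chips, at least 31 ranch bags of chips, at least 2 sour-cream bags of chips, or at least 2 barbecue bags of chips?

75

Each of the 7 flavors has its own threshold; avoid all of them simultaneously.
The worst case stops just short of every target: 4 plain, 30 jalapeño, 1 sour-cream, 5 onion, 3 salt-and-vinegar, 1 barbecue, 30 ranch — 4 + 30 + 1 + 5 + 3 + 1 + 30 = 74 bags of chips.
One more bag of chips must push some flavor to its target, so 74 + 1 = 75.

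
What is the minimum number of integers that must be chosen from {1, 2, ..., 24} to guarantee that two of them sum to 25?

Partition {1, …, 24} into 12 pairs: {1,24}, {2,23}, …, {12,13}.
Choosing 12 integers — say the integers 1 through 12 — takes one from each pair and avoids the property.
Choosing 13 forces two into the same pair by pigeonhole, and those sum to 25. So 13.

13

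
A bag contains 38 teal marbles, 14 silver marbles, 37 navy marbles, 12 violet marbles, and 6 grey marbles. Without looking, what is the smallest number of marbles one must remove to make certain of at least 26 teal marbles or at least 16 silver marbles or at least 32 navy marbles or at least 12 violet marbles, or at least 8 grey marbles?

Each of the 5 colors has its own threshold; avoid all of them simultaneously.
The worst case stops just short of every target: 25 teal, all 14 silver, 31 navy, 11 violet, all 6 grey — 25 + 14 + 31 + 11 + 6 = 87 marbles.
One more marble must push some color to its target, so 87 + 1 = 88.

88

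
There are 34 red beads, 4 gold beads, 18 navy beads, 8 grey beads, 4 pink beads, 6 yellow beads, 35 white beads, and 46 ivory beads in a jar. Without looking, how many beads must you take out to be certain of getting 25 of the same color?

Treat the 8 colors as pigeonholes.
In the worst case we take at most 24 of each color, but all 4 gold, all 18 navy, all 8 grey, all 4 pink, and all 6 yellow (fewer than 24), giving 24 + 4 + 18 + 8 + 4 + 6 + 24 + 24 = 112.
One more bead then forces some color to 25, so 112 + 1 = 113.

113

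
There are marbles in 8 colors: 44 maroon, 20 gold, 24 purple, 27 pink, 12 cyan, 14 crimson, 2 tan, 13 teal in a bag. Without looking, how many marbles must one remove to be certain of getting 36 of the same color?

In the worst case we take at most 35 of each color, but all 20 gold, all 24 purple, all 27 pink, all 12 cyan, all 14 crimson, all 2 tan, and all 13 teal (fewer than 35), giving 35 + 20 + 24 + 27 + 12 + 14 + 2 + 13 = 147.
One more marble then forces some color to 36, so 147 + 1 = 148.

148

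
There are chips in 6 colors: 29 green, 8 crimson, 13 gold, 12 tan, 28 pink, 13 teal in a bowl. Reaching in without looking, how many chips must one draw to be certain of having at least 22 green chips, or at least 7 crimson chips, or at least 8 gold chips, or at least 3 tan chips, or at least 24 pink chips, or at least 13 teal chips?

72

The worst case stops just short of every target: 21 green, 6 crimson, 7 gold, 2 tan, 23 pink, 12 teal — 21 + 6 + 7 + 2 + 23 + 12 = 71 chips.
One more chip must push some color to its target, so 71 + 1 = 72.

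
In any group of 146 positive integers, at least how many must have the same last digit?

15

There are 10 possible last digits, which serve as the pigeonholes.
If each of the 10 possible last digits held at most 14, the total would be at most 10 × 14 = 140 < 146, a contradiction.
So at least one holds ⌈146/10⌉ = 15.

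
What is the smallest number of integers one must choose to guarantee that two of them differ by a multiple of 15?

16

Two integers differ by a multiple of 15 exactly when they share a remainder mod 15.
There are 15 residue classes mod 15, so 15 integers can all lie in distinct classes.
One more integer must repeat a residue, giving a difference divisible by 15. So n = 15 + 1 = 16.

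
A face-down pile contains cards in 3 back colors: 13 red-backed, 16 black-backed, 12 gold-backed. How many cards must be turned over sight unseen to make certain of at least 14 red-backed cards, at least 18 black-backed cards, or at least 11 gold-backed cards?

40

The worst case stops just short of every target: 13 red-backed, all 16 black-backed, 10 gold-backed — 13 + 16 + 10 = 39 cards.
One more card must push some back color to its target, so 39 + 1 = 40.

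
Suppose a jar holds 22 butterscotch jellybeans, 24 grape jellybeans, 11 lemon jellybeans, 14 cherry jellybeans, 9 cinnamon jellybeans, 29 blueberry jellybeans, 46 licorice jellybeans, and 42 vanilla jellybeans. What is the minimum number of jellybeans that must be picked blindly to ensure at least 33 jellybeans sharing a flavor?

174

Treat the 8 flavors as pigeonholes.
In the worst case we take at most 32 of each flavor, but all 22 butterscotch, all 24 grape, all 11 lemon, all 14 cherry, all 9 cinnamon, and all 29 blueberry (fewer than 32), giving 22 + 24 + 11 + 14 + 9 + 29 + 32 + 32 = 173.
One more jellybean then forces some flavor to 33, so 173 + 1 = 174.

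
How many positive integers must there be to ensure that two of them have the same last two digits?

There are 100 possible two-digit endings acting as pigeonholes.
With 100 positive integers we could place one in each, avoiding any repeat.
One more forces some class to hold 2, so 100 + 1 = 101.

101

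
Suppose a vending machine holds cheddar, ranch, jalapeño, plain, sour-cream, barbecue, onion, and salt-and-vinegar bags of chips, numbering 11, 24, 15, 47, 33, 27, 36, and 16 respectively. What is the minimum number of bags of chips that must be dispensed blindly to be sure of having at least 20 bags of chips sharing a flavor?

138

Treat the 8 flavors as pigeonholes.
In the worst case we take at most 19 of each flavor, but all 11 cheddar, all 15 jalapeño, and all 16 salt-and-vinegar (fewer than 19), giving 11 + 19 + 15 + 19 + 19 + 19 + 19 + 16 = 137.
One more bag of chips then forces some flavor to 20, so 137 + 1 = 138.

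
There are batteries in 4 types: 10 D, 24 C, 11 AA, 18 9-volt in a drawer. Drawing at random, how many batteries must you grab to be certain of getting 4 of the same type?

13

The worst case takes 3 batteries of each type without reaching 4 of any: 4 × 3 = 12.
The next battery must bring some type to 4, so 12 + 1 = 13.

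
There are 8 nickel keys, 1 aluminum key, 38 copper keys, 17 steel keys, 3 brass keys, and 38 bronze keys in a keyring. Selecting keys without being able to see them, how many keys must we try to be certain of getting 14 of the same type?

52

In the worst case we take at most 13 of each type, but all 8 nickel, all 1 aluminum, and all 3 brass (fewer than 13), giving 8 + 1 + 13 + 13 + 3 + 13 = 51.
One more key then forces some type to 14, so 51 + 1 = 52.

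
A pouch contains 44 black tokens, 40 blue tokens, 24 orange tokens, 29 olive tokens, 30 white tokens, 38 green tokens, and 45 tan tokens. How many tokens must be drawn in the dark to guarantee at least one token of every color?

The hardest color to obtain is orange: we could draw every other token first — 250 − 24 = 226 tokens — without a single orange one.
The next draw must be orange, so 226 + 1 = 227.

227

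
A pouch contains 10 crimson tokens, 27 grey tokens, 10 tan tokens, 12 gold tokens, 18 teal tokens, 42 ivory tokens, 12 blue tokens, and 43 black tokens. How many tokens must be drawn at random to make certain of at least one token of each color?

The hardest color to obtain is crimson: we could draw every other token first — 174 − 10 = 164 tokens — without a single crimson one.
The next draw must be crimson, so 164 + 1 = 165.

165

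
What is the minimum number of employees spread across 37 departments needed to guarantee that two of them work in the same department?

38

There are 37 departments acting as pigeonholes.
With 37 employees we could place one in each, avoiding any repeat.
One more forces some class to hold 2, so 37 + 1 = 38.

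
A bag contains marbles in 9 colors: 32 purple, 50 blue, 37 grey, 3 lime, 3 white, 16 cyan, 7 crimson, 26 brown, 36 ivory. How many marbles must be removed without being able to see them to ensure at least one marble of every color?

The hardest color to obtain is lime: we could draw every other marble first — 210 − 3 = 207 marbles — without a single lime one.
The next draw must be lime, so 207 + 1 = 208.

208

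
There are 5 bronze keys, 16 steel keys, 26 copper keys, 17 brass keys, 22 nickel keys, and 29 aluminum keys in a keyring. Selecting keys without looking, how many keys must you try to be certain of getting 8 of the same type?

Treat the 6 types as pigeonholes.
In the worst case we take at most 7 of each type, but all 5 bronze (fewer than 7), giving 5 + 7 + 7 + 7 + 7 + 7 = 40.
One more key then forces some type to 8, so 40 + 1 = 41.

41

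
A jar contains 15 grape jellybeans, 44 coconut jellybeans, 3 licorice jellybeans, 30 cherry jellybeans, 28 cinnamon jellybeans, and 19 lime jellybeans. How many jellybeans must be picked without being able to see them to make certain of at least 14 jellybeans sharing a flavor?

In the worst case we take at most 13 of each flavor, but all 3 licorice (fewer than 13), giving 13 + 13 + 3 + 13 + 13 + 13 = 68.
One more jellybean then forces some flavor to 14, so 68 + 1 = 69.

69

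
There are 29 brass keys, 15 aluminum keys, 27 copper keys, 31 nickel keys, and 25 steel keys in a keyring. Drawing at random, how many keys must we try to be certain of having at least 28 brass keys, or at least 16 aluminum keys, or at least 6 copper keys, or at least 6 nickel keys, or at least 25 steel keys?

Each of the 5 types has its own threshold; avoid all of them simultaneously.
The worst case stops just short of every target: 27 brass, 15 aluminum, 5 copper, 5 nickel, 24 steel — 27 + 15 + 5 + 5 + 24 = 76 keys.
One more key must push some type to its target, so 76 + 1 = 77.

77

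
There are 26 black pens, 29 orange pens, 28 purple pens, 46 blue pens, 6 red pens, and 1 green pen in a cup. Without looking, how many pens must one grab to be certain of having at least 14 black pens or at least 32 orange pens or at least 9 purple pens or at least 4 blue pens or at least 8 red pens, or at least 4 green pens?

61

The worst case stops just short of every target: 13 black, all 29 orange, 8 purple, 3 blue, all 6 red, all 1 green — 13 + 29 + 8 + 3 + 6 + 1 = 60 pens.
One more pen must push some ink color to its target, so 60 + 1 = 61.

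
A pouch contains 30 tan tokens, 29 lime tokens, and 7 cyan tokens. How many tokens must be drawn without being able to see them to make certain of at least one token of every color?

60

The hardest color to obtain is cyan: we could draw every other token first — 66 − 7 = 59 tokens — without a single cyan one.
The next draw must be cyan, so 59 + 1 = 60.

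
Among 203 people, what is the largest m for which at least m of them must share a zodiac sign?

The 203 people fall into 12 zodiac signs.
If each of the 12 zodiac signs held at most 16, the total would be at most 12 × 16 = 192 < 203, a contradiction.
So at least one holds ⌈203/12⌉ = 17.

17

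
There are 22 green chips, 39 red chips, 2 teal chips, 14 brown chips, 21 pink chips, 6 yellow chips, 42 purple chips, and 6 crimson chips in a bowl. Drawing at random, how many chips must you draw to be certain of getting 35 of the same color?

In the worst case we take at most 34 of each color, but all 22 green, all 2 teal, all 14 brown, all 21 pink, all 6 yellow, and all 6 crimson (fewer than 34), giving 22 + 34 + 2 + 14 + 21 + 6 + 34 + 6 = 139.
One more chip then forces some color to 35, so 139 + 1 = 140.

140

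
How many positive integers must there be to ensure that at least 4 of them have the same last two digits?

301

There are 100 possible two-digit endings acting as pigeonholes.
With 100 × 3 = 300 positive integers we could place exactly 3 in each, with no class reaching 4.
One more forces some class to hold 4, so 300 + 1 = 301.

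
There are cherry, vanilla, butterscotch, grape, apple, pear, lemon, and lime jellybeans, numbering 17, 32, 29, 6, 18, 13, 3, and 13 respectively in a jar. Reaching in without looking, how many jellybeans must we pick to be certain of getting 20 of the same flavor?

109

In the worst case we take at most 19 of each flavor, but all 17 cherry, all 6 grape, all 18 apple, all 13 pear, all 3 lemon, and all 13 lime (fewer than 19), giving 17 + 19 + 19 + 6 + 18 + 13 + 3 + 13 = 108.
One more jellybean then forces some flavor to 20, so 108 + 1 = 109.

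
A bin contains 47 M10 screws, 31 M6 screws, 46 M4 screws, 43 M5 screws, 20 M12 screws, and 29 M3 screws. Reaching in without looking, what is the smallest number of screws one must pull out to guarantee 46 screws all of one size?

214

In the worst case we take at most 45 of each size, but all 31 M6, all 43 M5, all 20 M12, and all 29 M3 (fewer than 45), giving 45 + 31 + 45 + 43 + 20 + 29 = 213.
One more screw then forces some size to 46, so 213 + 1 = 214.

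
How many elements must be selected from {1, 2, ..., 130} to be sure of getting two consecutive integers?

Partition {1, …, 130} into 65 pairs: {1,2}, {3,4}, …, {129,130}.
Choosing 65 integers — say the 65 even numbers 2, 4, …, 130 — takes one from each pair and avoids the property.
Choosing 66 forces two into the same pair by pigeonhole, and those are consecutive. So 66.

66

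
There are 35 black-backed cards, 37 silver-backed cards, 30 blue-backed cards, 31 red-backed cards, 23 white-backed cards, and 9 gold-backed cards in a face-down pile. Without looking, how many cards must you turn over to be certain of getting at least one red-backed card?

135

To avoid red-backed cards as long as possible, exhaust the other 5 back colors first.
The worst case draws every non-red-backed card first: 35 + 37 + 30 + 23 + 9 = 134.
The next draw is then forced to be red-backed, giving 134 + 1 = 135.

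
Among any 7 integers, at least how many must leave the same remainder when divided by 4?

2

If each of the 4 residue classes modulo 4 held at most 1, the total would be at most 4 × 1 = 4 < 7, a contradiction.
So at least one holds ⌈7/4⌉ = 2.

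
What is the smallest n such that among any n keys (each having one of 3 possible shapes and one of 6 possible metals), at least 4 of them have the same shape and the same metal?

There are 3 × 6 = 18 (shape, metal) combinations acting as pigeonholes.
With 18 × 3 = 54 keys we could place exactly 3 in each, with no (shape, metal) pair reaching 4.
One more forces some (shape, metal) pair to hold 4, so 54 + 1 = 55.

55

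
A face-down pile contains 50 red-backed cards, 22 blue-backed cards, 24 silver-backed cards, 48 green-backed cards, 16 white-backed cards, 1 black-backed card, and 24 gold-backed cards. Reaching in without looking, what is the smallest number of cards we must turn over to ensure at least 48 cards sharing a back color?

In the worst case we take at most 47 of each back color, but all 22 blue-backed, all 24 silver-backed, all 16 white-backed, all 1 black-backed, and all 24 gold-backed (fewer than 47), giving 47 + 22 + 24 + 47 + 16 + 1 + 24 = 181.
One more card then forces some back color to 48, so 181 + 1 = 182.

182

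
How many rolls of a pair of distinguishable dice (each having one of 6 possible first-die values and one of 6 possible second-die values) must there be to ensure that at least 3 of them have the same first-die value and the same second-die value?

73

There are 6 × 6 = 36 (first-die value, second-die value) combinations acting as pigeonholes.
With 36 × 2 = 72 rolls of a pair of distinguishable dice we could place exactly 2 in each, with no (first-die value, second-die value) pair reaching 3.
One more forces some (first-die value, second-die value) pair to hold 3, so 72 + 1 = 73.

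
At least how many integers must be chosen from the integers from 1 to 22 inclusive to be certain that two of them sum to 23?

12

Partition {1, …, 22} into 11 pairs: {1,22}, {2,21}, …, {11,12}.
Choosing 11 integers — say the integers 1 through 11 — takes one from each pair and avoids the property.
Choosing 12 forces two into the same pair by pigeonhole, and those sum to 23. So 12.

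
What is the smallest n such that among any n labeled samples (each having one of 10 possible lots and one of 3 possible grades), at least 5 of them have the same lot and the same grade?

121

There are 10 × 3 = 30 (lot, grade) combinations acting as pigeonholes.
With 30 × 4 = 120 labeled samples we could place exactly 4 in each, with no (lot, grade) pair reaching 5.
One more forces some (lot, grade) pair to hold 5, so 120 + 1 = 121.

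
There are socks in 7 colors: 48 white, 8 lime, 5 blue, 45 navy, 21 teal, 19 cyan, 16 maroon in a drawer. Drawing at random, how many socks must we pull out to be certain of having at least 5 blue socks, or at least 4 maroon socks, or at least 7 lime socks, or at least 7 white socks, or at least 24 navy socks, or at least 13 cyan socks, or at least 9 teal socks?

The worst case stops just short of every target: 6 white, 6 lime, 4 blue, 23 navy, 8 teal, 12 cyan, 3 maroon — 6 + 6 + 4 + 23 + 8 + 12 + 3 = 62 socks.
One more sock must push some color to its target, so 62 + 1 = 63.

63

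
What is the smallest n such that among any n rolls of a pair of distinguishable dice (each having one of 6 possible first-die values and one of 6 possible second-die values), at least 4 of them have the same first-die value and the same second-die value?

There are 6 × 6 = 36 (first-die value, second-die value) combinations acting as pigeonholes.
With 36 × 3 = 108 rolls of a pair of distinguishable dice we could place exactly 3 in each, with no (first-die value, second-die value) pair reaching 4.
One more forces some (first-die value, second-die value) pair to hold 4, so 108 + 1 = 109.

109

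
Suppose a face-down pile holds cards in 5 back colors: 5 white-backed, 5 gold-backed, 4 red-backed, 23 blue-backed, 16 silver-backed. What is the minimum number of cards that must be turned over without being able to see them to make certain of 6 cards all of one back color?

25

Treat the 5 back colors as pigeonholes.
In the worst case we take at most 5 of each back color, but all 4 red-backed (fewer than 5), giving 5 + 5 + 4 + 5 + 5 = 24.
One more card then forces some back color to 6, so 24 + 1 = 25.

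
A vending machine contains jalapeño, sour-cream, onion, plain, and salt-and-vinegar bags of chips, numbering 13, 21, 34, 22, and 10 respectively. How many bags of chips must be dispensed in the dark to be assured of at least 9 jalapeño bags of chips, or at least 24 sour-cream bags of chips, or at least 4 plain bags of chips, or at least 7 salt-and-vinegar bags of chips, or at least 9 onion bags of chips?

47

The worst case stops just short of every target: 8 jalapeño, all 21 sour-cream, 8 onion, 3 plain, 6 salt-and-vinegar — 8 + 21 + 8 + 3 + 6 = 46 bags of chips.
One more bag of chips must push some flavor to its target, so 46 + 1 = 47.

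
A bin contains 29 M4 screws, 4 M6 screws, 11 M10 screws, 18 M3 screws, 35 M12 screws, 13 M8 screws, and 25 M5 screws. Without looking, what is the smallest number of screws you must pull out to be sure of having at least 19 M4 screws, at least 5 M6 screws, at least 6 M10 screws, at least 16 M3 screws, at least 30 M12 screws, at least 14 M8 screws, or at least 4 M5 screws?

88

The worst case stops just short of every target: 18 M4, 4 M6, 5 M10, 15 M3, 29 M12, 13 M8, 3 M5 — 18 + 4 + 5 + 15 + 29 + 13 + 3 = 87 screws.
One more screw must push some size to its target, so 87 + 1 = 88.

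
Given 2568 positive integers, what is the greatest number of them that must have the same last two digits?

26

There are 100 possible two-digit endings, which serve as the pigeonholes.
If each of the 100 possible two-digit endings held at most 25, the total would be at most 100 × 25 = 2500 < 2568, a contradiction.
So at least one holds ⌈2568/100⌉ = 26.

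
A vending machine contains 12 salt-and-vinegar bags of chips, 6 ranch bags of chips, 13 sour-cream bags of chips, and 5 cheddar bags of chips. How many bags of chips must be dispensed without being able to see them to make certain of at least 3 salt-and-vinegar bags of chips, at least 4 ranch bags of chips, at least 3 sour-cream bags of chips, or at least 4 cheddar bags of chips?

11

Each of the 4 flavors has its own threshold; avoid all of them simultaneously.
The worst case stops just short of every target: 2 salt-and-vinegar, 3 ranch, 2 sour-cream, 3 cheddar — 2 + 3 + 2 + 3 = 10 bags of chips.
One more bag of chips must push some flavor to its target, so 10 + 1 = 11.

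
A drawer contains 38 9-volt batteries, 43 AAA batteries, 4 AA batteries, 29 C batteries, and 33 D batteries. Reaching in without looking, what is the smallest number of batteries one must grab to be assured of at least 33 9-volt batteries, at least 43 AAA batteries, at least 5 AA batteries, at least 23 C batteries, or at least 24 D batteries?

124

Each of the 5 types has its own threshold; avoid all of them simultaneously.
The worst case stops just short of every target: 32 9-volt, 42 AAA, 4 AA, 22 C, 23 D — 32 + 42 + 4 + 22 + 23 = 123 batteries.
One more battery must push some type to its target, so 123 + 1 = 124.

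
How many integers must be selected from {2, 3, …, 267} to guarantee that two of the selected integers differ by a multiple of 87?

Group the integers by remainder mod 87; there are 87 residue classes, each nonempty in this range.
Choosing one from each class (87 integers) avoids any shared remainder.
One more choice must repeat a class, so two differ by a multiple of 87. Hence 87 + 1 = 88.

88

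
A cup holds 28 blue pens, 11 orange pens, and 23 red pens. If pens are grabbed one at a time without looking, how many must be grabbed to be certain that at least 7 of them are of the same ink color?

Treat the 3 ink colors as pigeonholes.
The worst case takes 6 pens of each ink color without reaching 7 of any: 3 × 6 = 18.
The next pen must bring some ink color to 7, so 18 + 1 = 19.

19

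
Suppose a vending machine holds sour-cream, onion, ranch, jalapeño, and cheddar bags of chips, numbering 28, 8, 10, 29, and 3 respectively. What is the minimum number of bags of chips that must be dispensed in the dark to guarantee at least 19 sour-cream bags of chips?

The worst case draws every non-sour-cream bag of chips first: 8 + 10 + 29 + 3 = 50.
The next 19 draws are then forced to be sour-cream, giving 50 + 19 = 69.

69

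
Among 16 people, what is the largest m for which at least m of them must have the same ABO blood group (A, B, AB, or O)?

The 16 people fall into 4 ABO blood groups.
If each of the 4 ABO blood groups held at most 3, the total would be at most 4 × 3 = 12 < 16, a contradiction.
So at least one holds ⌈16/4⌉ = 4.

4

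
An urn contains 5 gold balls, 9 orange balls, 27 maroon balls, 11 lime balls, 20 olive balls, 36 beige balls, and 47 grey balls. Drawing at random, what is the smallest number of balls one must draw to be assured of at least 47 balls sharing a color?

155

In the worst case we take at most 46 of each color, but all 5 gold, all 9 orange, all 27 maroon, all 11 lime, all 20 olive, and all 36 beige (fewer than 46), giving 5 + 9 + 27 + 11 + 20 + 36 + 46 = 154.
One more ball then forces some color to 47, so 154 + 1 = 155.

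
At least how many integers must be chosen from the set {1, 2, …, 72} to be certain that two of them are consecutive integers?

Partition {1, …, 72} into 36 pairs: {1,2}, {3,4}, …, {71,72}.
Choosing 36 integers — say the 36 even numbers 2, 4, …, 72 — takes one from each pair and avoids the property.
Choosing 37 forces two into the same pair by pigeonhole, and those are consecutive. So 37.

37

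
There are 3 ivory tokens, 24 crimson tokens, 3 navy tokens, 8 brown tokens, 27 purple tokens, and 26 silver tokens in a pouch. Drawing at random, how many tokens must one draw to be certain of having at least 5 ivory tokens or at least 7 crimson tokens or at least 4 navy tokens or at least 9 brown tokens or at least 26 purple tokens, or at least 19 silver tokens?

64

The worst case stops just short of every target: all 3 ivory, 6 crimson, 3 navy, 8 brown, 25 purple, 18 silver — 3 + 6 + 3 + 8 + 25 + 18 = 63 tokens.
One more token must push some color to its target, so 63 + 1 = 64.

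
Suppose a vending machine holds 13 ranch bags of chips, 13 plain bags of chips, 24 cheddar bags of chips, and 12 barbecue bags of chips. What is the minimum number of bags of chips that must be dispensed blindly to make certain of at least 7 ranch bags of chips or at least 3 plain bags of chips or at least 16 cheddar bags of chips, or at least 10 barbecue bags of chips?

The worst case stops just short of every target: 6 ranch, 2 plain, 15 cheddar, 9 barbecue — 6 + 2 + 15 + 9 = 32 bags of chips.
One more bag of chips must push some flavor to its target, so 32 + 1 = 33.

33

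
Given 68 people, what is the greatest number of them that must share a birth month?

6

If each of the 12 months of the year held at most 5, the total would be at most 12 × 5 = 60 < 68, a contradiction.
So at least one holds ⌈68/12⌉ = 6.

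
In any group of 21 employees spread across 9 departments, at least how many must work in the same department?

3

If each of the 9 departments held at most 2, the total would be at most 9 × 2 = 18 < 21, a contradiction.
So at least one holds ⌈21/9⌉ = 3.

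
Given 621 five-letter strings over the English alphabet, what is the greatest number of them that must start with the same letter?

The 621 five-letter strings over the English alphabet fall into 26 possible first letters.
If each of the 26 possible first letters held at most 23, the total would be at most 26 × 23 = 598 < 621, a contradiction.
So at least one holds ⌈621/26⌉ = 24.

24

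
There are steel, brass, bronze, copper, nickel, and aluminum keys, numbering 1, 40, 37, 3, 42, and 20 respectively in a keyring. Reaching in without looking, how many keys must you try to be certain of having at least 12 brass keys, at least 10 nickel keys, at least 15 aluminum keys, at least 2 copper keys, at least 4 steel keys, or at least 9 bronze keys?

The worst case stops just short of every target: all 1 steel, 11 brass, 8 bronze, 1 copper, 9 nickel, 14 aluminum — 1 + 11 + 8 + 1 + 9 + 14 = 44 keys.
One more key must push some type to its target, so 44 + 1 = 45.

45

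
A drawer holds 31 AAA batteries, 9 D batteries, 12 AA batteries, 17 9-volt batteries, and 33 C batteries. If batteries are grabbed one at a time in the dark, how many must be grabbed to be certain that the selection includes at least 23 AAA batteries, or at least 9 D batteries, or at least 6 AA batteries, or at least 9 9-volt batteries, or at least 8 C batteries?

The worst case stops just short of every target: 22 AAA, 8 D, 5 AA, 8 9-volt, 7 C — 22 + 8 + 5 + 8 + 7 = 50 batteries.
One more battery must push some type to its target, so 50 + 1 = 51.

51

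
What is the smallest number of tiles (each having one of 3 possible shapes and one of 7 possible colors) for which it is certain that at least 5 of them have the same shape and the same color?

There are 3 × 7 = 21 (shape, color) combinations acting as pigeonholes.
With 21 × 4 = 84 tiles we could place exactly 4 in each, with no (shape, color) pair reaching 5.
One more forces some (shape, color) pair to hold 5, so 84 + 1 = 85.

85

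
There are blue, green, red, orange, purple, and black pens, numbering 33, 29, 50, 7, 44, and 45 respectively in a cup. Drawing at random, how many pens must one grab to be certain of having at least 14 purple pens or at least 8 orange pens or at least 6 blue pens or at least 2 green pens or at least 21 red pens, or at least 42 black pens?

88

Each of the 6 ink colors has its own threshold; avoid all of them simultaneously.
The worst case stops just short of every target: 5 blue, 1 green, 20 red, 7 orange, 13 purple, 41 black — 5 + 1 + 20 + 7 + 13 + 41 = 87 pens.
One more pen must push some ink color to its target, so 87 + 1 = 88.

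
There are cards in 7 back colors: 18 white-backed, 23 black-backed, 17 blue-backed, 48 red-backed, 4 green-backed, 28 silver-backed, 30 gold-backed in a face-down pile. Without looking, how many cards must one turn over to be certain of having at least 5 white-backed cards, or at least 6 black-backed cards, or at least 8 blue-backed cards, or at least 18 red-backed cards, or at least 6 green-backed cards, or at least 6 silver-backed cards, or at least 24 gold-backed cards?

66

The worst case stops just short of every target: 4 white-backed, 5 black-backed, 7 blue-backed, 17 red-backed, all 4 green-backed, 5 silver-backed, 23 gold-backed — 4 + 5 + 7 + 17 + 4 + 5 + 23 = 65 cards.
One more card must push some back color to its target, so 65 + 1 = 66.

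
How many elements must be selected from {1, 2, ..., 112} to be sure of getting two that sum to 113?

Partition {1, …, 112} into 56 pairs: {1,112}, {2,111}, …, {56,57}.
Choosing 56 integers — say the integers 1 through 56 — takes one from each pair and avoids the property.
Choosing 57 forces two into the same pair by pigeonhole, and those sum to 113. So 57.

57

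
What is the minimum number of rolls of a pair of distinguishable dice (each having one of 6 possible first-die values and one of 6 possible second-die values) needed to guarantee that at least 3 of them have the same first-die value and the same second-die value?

There are 6 × 6 = 36 (first-die value, second-die value) combinations acting as pigeonholes.
With 36 × 2 = 72 rolls of a pair of distinguishable dice we could place exactly 2 in each, with no (first-die value, second-die value) pair reaching 3.
One more forces some (first-die value, second-die value) pair to hold 3, so 72 + 1 = 73.

73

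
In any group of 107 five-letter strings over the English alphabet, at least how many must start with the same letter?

5

If each of the 26 possible first letters held at most 4, the total would be at most 26 × 4 = 104 < 107, a contradiction.
So at least one holds ⌈107/26⌉ = 5.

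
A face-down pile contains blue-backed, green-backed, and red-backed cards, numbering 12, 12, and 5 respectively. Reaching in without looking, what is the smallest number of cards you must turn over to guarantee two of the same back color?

The worst case takes 1 card of each back color without reaching 2 of any: 3 × 1 = 3.
The next card must bring some back color to 2, so 3 + 1 = 4.

4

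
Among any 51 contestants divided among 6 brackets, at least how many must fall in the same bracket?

The 51 contestants fall into 6 brackets.
If each of the 6 brackets held at most 8, the total would be at most 6 × 8 = 48 < 51, a contradiction.
So at least one holds ⌈51/6⌉ = 9.

9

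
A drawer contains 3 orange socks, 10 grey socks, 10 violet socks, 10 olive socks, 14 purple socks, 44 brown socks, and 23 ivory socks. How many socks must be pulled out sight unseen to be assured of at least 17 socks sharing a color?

Treat the 7 colors as pigeonholes.
In the worst case we take at most 16 of each color, but all 3 orange, all 10 grey, all 10 violet, all 10 olive, and all 14 purple (fewer than 16), giving 3 + 10 + 10 + 10 + 14 + 16 + 16 = 79.
One more sock then forces some color to 17, so 79 + 1 = 80.

80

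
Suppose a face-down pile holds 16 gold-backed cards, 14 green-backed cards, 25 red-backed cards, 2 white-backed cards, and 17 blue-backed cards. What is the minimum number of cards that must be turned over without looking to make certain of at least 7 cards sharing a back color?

27

In the worst case we take at most 6 of each back color, but all 2 white-backed (fewer than 6), giving 6 + 6 + 6 + 2 + 6 = 26.
One more card then forces some back color to 7, so 26 + 1 = 27.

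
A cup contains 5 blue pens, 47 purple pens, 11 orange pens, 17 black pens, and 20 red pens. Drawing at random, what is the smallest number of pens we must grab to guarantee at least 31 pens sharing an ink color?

In the worst case we take at most 30 of each ink color, but all 5 blue, all 11 orange, all 17 black, and all 20 red (fewer than 30), giving 5 + 30 + 11 + 17 + 20 = 83.
One more pen then forces some ink color to 31, so 83 + 1 = 84.

84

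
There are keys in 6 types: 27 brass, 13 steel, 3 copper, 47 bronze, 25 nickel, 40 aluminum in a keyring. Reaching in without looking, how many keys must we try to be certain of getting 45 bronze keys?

The worst case draws every non-bronze key first: 27 + 13 + 3 + 25 + 40 = 108.
The next 45 draws are then forced to be bronze, giving 108 + 45 = 153.

153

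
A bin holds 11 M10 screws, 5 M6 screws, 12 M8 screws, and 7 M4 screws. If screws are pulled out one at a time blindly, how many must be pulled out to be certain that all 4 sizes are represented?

The hardest size to obtain is M6: we could draw every other screw first — 35 − 5 = 30 screws — without a single M6 one.
The next draw must be M6, so 30 + 1 = 31.

31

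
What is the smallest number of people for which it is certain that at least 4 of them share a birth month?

There are 12 months of the year acting as pigeonholes.
With 12 × 3 = 36 people we could place exactly 3 in each, with no class reaching 4.
One more forces some class to hold 4, so 36 + 1 = 37.

37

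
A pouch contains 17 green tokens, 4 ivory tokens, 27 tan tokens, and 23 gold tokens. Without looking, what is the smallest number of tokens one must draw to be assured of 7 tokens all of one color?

23

In the worst case we take at most 6 of each color, but all 4 ivory (fewer than 6), giving 6 + 4 + 6 + 6 = 22.
One more token then forces some color to 7, so 22 + 1 = 23.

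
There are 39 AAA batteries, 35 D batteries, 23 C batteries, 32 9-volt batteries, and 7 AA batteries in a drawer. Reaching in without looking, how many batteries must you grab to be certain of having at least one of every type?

The hardest type to obtain is AA: we could draw every other battery first — 136 − 7 = 129 batteries — without a single AA one.
The next draw must be AA, so 129 + 1 = 130.

130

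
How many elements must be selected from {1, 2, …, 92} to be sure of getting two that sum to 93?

Partition {1, …, 92} into 46 pairs: {1,92}, {2,91}, …, {46,47}.
Choosing 46 integers — say the integers 1 through 46 — takes one from each pair and avoids the property.
Choosing 47 forces two into the same pair by pigeonhole, and those sum to 93. So 47.

47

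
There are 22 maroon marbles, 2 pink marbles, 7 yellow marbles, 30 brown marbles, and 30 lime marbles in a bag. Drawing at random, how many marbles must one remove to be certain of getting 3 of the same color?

11

The worst case takes 2 marbles of each color without reaching 3 of any: 5 × 2 = 10.
The next marble must bring some color to 3, so 10 + 1 = 11.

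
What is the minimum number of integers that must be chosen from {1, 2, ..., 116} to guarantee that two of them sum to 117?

Partition {1, …, 116} into 58 pairs: {1,116}, {2,115}, …, {58,59}.
Choosing 58 integers — say the integers 1 through 58 — takes one from each pair and avoids the property.
Choosing 59 forces two into the same pair by pigeonhole, and those sum to 117. So 59.

59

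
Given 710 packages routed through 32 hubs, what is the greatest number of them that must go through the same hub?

The 710 packages fall into 32 hubs.
If each of the 32 hubs held at most 22, the total would be at most 32 × 22 = 704 < 710, a contradiction.
So at least one holds ⌈710/32⌉ = 23.

23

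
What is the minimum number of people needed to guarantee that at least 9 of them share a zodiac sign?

There are 12 zodiac signs acting as pigeonholes.
With 12 × 8 = 96 people we could place exactly 8 in each, with no class reaching 9.
One more forces some class to hold 9, so 96 + 1 = 97.

97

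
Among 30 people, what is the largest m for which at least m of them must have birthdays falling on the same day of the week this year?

The 30 people fall into 7 days of the week.
If each of the 7 days of the week held at most 4, the total would be at most 7 × 4 = 28 < 30, a contradiction.
So at least one holds ⌈30/7⌉ = 5.

5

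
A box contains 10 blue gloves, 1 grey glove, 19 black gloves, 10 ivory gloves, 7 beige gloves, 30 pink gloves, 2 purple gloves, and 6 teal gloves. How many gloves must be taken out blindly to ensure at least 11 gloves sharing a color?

In the worst case we take at most 10 of each color, but all 1 grey, all 7 beige, all 2 purple, and all 6 teal (fewer than 10), giving 10 + 1 + 10 + 10 + 7 + 10 + 2 + 6 = 56.
One more glove then forces some color to 11, so 56 + 1 = 57.

57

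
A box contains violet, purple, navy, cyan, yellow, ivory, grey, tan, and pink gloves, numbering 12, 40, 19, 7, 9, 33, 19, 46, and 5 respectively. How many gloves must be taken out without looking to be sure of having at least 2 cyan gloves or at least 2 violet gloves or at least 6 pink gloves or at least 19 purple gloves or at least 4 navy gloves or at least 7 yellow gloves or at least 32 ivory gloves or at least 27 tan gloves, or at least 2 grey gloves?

93

Each of the 9 colors has its own threshold; avoid all of them simultaneously.
The worst case stops just short of every target: 1 violet, 18 purple, 3 navy, 1 cyan, 6 yellow, 31 ivory, 1 grey, 26 tan, 5 pink — 1 + 18 + 3 + 1 + 6 + 31 + 1 + 26 + 5 = 92 gloves.
One more glove must push some color to its target, so 92 + 1 = 93.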